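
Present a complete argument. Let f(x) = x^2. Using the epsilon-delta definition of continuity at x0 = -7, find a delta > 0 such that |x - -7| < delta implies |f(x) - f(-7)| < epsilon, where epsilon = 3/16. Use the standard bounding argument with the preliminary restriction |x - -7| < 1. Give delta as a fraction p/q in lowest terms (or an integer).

Factor: |x^2 - (-7)^2| = |x - -7| * |x + -7|.
Impose |x - -7| < 1 first. Then |x + -7| = |(x - -7) + 2*(-7)| <= |x - -7| + 2*|-7| < 1 + 14 = 15.
So |x^2 - (-7)^2| < delta * 15.
We need delta * 15 <= 3/16, i.e. delta <= 3/16/15 = 1/80.
Since 1/80 < 1, this is tighter than 1; take delta = 1/80.
So delta = 1/80 works.

1/80


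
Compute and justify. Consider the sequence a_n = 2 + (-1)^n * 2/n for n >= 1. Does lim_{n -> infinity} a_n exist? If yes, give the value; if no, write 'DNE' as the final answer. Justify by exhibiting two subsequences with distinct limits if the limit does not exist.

Examine the behaviour of a_n along subsequences.
Even-n subsequence a_{2k} = 2 + 2/(2k) -> 2. Odd-n subsequence a_{2k+1} = 2 - 2/(2k+1) -> 2. Both tend to 2, which suggests the limit is 2; verify directly.
|a_n - 2| = |(-1)^n * 2/n| = 2/n for every n >= 1.
Given epsilon > 0, choose a positive integer N > 2/epsilon. Then for all n >= N, |a_n - 2| = 2/n <= 2/N < epsilon.
So by the definition of the limit, lim a_n exists and equals 2.

2


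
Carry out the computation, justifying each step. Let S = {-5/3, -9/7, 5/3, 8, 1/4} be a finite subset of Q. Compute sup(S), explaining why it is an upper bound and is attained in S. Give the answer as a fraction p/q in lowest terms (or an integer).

S is finite, so sup(S) = max(S).
Sorted decreasing:
8, 5/3, 1/4, -9/7, -5/3
The extremum is 8.
For every x in S, x <= 8. And 8 is in S, so it is attained.
Therefore sup(S) = 8.

8


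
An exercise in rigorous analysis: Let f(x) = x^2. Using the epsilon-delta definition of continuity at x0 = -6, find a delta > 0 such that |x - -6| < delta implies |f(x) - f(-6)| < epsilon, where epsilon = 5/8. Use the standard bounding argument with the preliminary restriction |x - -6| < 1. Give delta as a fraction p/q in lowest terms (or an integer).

Factor: |x^2 - (-6)^2| = |x - -6| * |x + -6|.
Impose |x - -6| < 1 first. Then |x + -6| = |(x - -6) + 2*(-6)| <= |x - -6| + 2*|-6| < 1 + 12 = 13.
So |x^2 - (-6)^2| < delta * 13.
We need delta * 13 <= 5/8, i.e. delta <= 5/8/13 = 5/104.
Since 5/104 < 1, this is tighter than 1; take delta = 5/104.
So delta = 5/104 works.

5/104


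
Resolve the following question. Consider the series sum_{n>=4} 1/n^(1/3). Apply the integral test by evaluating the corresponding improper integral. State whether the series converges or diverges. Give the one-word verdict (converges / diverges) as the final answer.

Let f(x) = x^(-1/3). Then f is positive, continuous, and decreasing on [4, infinity), so the integral test applies.
Compute the improper integral int_{4}^infinity f(x) dx:
  antiderivative F(x) = 3*x^(2/3)/2.
  As x -> infinity, F(x) -> infinity (since p = 1/3 < 1).
  So the integral diverges. By the integral test, the series diverges.

diverges


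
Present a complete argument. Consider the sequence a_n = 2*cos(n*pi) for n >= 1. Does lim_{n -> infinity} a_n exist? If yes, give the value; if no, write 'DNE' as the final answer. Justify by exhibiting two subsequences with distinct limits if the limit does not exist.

Examine the behaviour of a_n along subsequences.
cos(n*pi) = (-1)^n, so a_n = 2*(-1)^n. a_{2k} = 2 -> 2. a_{2k+1} = -2 -> -2.
Since these two subsequential limits are 2 and -2, distinct, the full sequence cannot converge (a convergent sequence has all subsequences tending to the same limit). So lim a_n does not exist.

DNE


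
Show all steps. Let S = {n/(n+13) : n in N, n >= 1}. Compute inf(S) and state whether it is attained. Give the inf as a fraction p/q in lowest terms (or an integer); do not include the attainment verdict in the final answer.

Analysis:
- Values: 1/14, 2/15, 3/16, 4/17, ... strictly increasing.
- Minimum is 1/14 (n=1); inf = 1/14 (attained).
- n/(n+13) = 1 - 13/(n+13) -> 1 from below as n -> infinity, and never equals 1.
- So sup = 1 (not attained).
Conclusion: inf(S) = 1/14, attained in S.

1/14


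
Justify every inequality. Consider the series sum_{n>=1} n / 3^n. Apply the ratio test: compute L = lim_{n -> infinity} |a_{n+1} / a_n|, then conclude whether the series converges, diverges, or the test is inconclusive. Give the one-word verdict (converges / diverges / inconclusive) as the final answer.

Let a_n denote the general term. Form the ratio a_{n+1}/a_n and simplify:
a_{n+1}/a_n = (n + 1)/(3*n)
Take the limit as n -> infinity: L = 1/3.
Since L = 1/3 < 1, the ratio test implies the series converges.

converges


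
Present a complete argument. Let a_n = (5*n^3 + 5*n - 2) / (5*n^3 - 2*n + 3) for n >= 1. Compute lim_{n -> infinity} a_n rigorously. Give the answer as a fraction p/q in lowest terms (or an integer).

Divide numerator and denominator by n^3, the highest power:
numerator / n^3 = 5 + 5/n^2 - 2/n^3
denominator / n^3 = 5 - 2/n^2 + 3/n^3
As n -> infinity, all terms of the form c/n^k (k >= 1) tend to 0.
So numerator / n^3 -> 5 and denominator / n^3 -> 5.
Therefore lim a_n = 1.

1


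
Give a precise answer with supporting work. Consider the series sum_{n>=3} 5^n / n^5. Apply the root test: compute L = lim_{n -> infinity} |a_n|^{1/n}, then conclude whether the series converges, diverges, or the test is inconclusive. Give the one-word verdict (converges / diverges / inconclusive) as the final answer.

Let a_n denote the general term. Form |a_n|^(1/n) and simplify:
|a_n|^(1/n) = 5/n^(5/n)
Take the limit as n -> infinity: L = 5.
Since L = 5 > 1, the root test implies divergence.

diverges


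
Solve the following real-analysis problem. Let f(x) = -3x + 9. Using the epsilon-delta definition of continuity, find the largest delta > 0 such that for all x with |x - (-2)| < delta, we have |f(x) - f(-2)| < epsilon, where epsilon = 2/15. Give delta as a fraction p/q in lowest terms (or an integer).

We compute f(-2) = -3*(-2) + 9 = 15.
|f(x) - f(-2)| = |-3x + 9 - (15)| = |-3(x - (-2))| = 3|x - (-2)|.
We need 3|x - (-2)| < 2/15, i.e. |x - (-2)| < 2/15 / 3 = 2/45.
So any delta <= 2/45 works. Conversely, if delta > 2/45, then x = -2 + 2/45 satisfies |x - (-2)| = 2/45 < delta but |f(x) - f(-2)| = 3 * 2/45 = 2/15, which is not < 2/15; so no larger delta works.
Hence the largest such delta is 2/45.

2/45


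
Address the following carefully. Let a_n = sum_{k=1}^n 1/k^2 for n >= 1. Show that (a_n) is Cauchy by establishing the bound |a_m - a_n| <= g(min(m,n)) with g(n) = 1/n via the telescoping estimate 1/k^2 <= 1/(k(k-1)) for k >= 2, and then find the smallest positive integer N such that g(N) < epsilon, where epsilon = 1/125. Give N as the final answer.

For m > n >= 1: |a_m - a_n| = sum_{k=n+1}^m 1/k^2.
Use 1/k^2 <= 1/(k(k-1)) = 1/(k-1) - 1/k for k >= 2:
sum_{k=n+1}^m 1/k^2 <= sum_{k=n+1}^m (1/(k-1) - 1/k) = 1/n - 1/m <= 1/n.
By symmetry the same bound holds with n,m swapped, so |a_m - a_n| <= 1/min(m,n) = g(min(m,n)). Since g(n) -> 0, (a_n) is Cauchy.
Now solve g(N) < 1/125: 1/N < 1/125 <=> N > 1/(1/125) = 125.
The smallest integer strictly greater than 125 is N = 126.
Check: g(126) = 1/126 < 1/125; g(125) = 1/125 >= 1/125. So N = 126.

126


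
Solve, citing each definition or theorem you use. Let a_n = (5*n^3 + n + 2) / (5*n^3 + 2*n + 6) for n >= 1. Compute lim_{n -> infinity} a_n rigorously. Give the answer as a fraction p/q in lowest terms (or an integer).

Divide numerator and denominator by n^3, the highest power:
numerator / n^3 = 5 + n^(-2) + 2/n^3
denominator / n^3 = 5 + 2/n^2 + 6/n^3
As n -> infinity, all terms of the form c/n^k (k >= 1) tend to 0.
So numerator / n^3 -> 5 and denominator / n^3 -> 5.
Therefore lim a_n = 1.

1


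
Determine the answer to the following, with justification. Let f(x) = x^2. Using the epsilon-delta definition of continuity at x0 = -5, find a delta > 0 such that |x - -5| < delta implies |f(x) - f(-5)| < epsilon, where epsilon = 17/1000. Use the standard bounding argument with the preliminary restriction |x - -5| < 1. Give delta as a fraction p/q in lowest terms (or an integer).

Factor: |x^2 - (-5)^2| = |x - -5| * |x + -5|.
Impose |x - -5| < 1 first. Then |x + -5| = |(x - -5) + 2*(-5)| <= |x - -5| + 2*|-5| < 1 + 10 = 11.
So |x^2 - (-5)^2| < delta * 11.
We need delta * 11 <= 17/1000, i.e. delta <= 17/1000/11 = 17/11000.
Since 17/11000 < 1, this is tighter than 1; take delta = 17/11000.
So delta = 17/11000 works.

17/11000


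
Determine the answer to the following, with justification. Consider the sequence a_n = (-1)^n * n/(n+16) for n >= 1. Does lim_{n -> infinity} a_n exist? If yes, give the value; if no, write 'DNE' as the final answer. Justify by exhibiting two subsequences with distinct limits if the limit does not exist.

Examine the behaviour of a_n along subsequences.
a_{2k} = 2k/(2k+16) -> 1. a_{2k+1} = -(2k+1)/(2k+17) -> -1.
Since these two subsequential limits are 1 and -1, distinct, the full sequence cannot converge (a convergent sequence has all subsequences tending to the same limit). So lim a_n does not exist.

DNE


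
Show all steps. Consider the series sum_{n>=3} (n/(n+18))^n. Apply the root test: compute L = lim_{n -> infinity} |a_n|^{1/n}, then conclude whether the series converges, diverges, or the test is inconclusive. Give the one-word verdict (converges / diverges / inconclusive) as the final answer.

Let a_n denote the general term. Form |a_n|^(1/n) and simplify:
|a_n|^(1/n) = n/(n + 18)
Take the limit as n -> infinity: L = 1.
Since L = 1, the root test is inconclusive. (In fact a_n = (n/(n+18))^n -> e^(-18) != 0, so the nth-term test shows divergence; but the root test itself gives no conclusion.)

inconclusive


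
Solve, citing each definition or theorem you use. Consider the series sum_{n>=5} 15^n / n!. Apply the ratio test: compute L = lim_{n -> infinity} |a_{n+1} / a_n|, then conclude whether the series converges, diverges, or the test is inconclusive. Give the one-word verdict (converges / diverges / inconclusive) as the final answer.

Let a_n denote the general term. Form the ratio a_{n+1}/a_n and simplify:
a_{n+1}/a_n = 15/(n + 1)
Take the limit as n -> infinity: L = 0.
Since L = 0 < 1, the ratio test implies the series converges.

converges


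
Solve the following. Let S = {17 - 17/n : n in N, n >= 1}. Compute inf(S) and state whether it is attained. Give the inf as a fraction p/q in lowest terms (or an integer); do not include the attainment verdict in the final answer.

Analysis:
- Values: 0, 17/2, 34/3, 51/4, ... strictly increasing.
- Minimum is 0 (n=1); inf = 0 (attained).
- 17 - 17/n -> 17 from below; sup = 17, not attained.
Conclusion: inf(S) = 0, attained in S.

0


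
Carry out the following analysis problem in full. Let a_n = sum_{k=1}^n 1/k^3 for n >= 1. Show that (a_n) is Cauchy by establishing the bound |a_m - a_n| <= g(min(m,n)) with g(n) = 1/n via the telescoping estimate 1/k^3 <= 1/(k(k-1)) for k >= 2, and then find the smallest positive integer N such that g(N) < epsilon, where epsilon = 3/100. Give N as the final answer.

For m > n >= 1: |a_m - a_n| = sum_{k=n+1}^m 1/k^3.
Use 1/k^3 <= 1/(k(k-1)) = 1/(k-1) - 1/k for k >= 2 (which holds since k^3 >= k^2 >= k(k-1) for k >= 2):
sum_{k=n+1}^m 1/k^3 <= sum_{k=n+1}^m (1/(k-1) - 1/k) = 1/n - 1/m <= 1/n.
By symmetry the same bound holds with n,m swapped, so |a_m - a_n| <= 1/min(m,n) = g(min(m,n)). Since g(n) -> 0, (a_n) is Cauchy.
Now solve g(N) < 3/100: 1/N < 3/100 <=> N > 1/(3/100) = 100/3.
The smallest integer strictly greater than 100/3 is N = 34.
Check: g(34) = 1/34 < 3/100; g(33) = 1/33 >= 3/100. So N = 34.

34


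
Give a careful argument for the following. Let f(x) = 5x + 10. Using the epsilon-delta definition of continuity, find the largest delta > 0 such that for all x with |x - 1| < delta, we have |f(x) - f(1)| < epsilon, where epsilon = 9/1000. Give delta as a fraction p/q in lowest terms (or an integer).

We compute f(1) = 5*(1) + 10 = 15.
|f(x) - f(1)| = |5x + 10 - (15)| = |5(x - 1)| = 5|x - 1|.
We need 5|x - 1| < 9/1000, i.e. |x - 1| < 9/1000 / 5 = 9/5000.
So any delta <= 9/5000 works. Conversely, if delta > 9/5000, then x = 1 + 9/5000 satisfies |x - 1| = 9/5000 < delta but |f(x) - f(1)| = 5 * 9/5000 = 9/1000, which is not < 9/1000; so no larger delta works.
Hence the largest such delta is 9/5000.

9/5000


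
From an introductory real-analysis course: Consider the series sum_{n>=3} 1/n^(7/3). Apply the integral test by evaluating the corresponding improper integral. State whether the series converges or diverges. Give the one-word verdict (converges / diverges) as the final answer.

Let f(x) = x^(-7/3). Then f is positive, continuous, and decreasing on [3, infinity), so the integral test applies.
Compute the improper integral int_{3}^infinity f(x) dx:
  antiderivative F(x) = -3/(4*x^(4/3)).
  As x -> infinity, F(x) -> 0 (since p = 7/3 > 1).
  So int = F(infinity) - F(3) = 0 - (-3^(2/3)/12) = 3^(2/3)/12.
  Finite, so by the integral test, the series converges.

converges


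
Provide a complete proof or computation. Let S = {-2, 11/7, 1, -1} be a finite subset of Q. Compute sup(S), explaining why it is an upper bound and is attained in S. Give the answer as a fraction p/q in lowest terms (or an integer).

S is finite, so sup(S) = max(S).
Sorted decreasing:
11/7, 1, -1, -2
The extremum is 11/7.
For every x in S, x <= 11/7. And 11/7 is in S, so it is attained.
Therefore sup(S) = 11/7.

11/7


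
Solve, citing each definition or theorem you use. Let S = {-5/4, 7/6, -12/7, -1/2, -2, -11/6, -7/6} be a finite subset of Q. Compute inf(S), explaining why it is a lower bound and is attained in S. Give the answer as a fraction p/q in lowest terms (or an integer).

S is finite, so inf(S) = min(S).
Sorted increasing:
-2, -11/6, -12/7, -5/4, -7/6, -1/2, 7/6
The extremum is -2.
For every x in S, x >= -2. And -2 is in S, so it is attained.
Therefore inf(S) = -2.

-2


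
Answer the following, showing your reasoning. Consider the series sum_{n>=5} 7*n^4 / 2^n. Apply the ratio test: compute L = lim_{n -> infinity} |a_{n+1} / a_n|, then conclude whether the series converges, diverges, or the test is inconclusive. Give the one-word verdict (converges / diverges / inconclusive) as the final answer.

Let a_n denote the general term. Form the ratio a_{n+1}/a_n and simplify:
a_{n+1}/a_n = (n + 1)^4/(2*n^4)
Take the limit as n -> infinity: L = 1/2.
Since L = 1/2 < 1, the ratio test implies the series converges.

converges


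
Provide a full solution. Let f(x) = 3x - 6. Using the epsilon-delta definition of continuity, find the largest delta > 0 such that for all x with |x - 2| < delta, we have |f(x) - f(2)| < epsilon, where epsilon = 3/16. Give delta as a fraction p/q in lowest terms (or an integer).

We compute f(2) = 3*(2) - 6 = 0.
|f(x) - f(2)| = |3x - 6 - (0)| = |3(x - 2)| = 3|x - 2|.
We need 3|x - 2| < 3/16, i.e. |x - 2| < 3/16 / 3 = 1/16.
So any delta <= 1/16 works. Conversely, if delta > 1/16, then x = 2 + 1/16 satisfies |x - 2| = 1/16 < delta but |f(x) - f(2)| = 3 * 1/16 = 3/16, which is not < 3/16; so no larger delta works.
Hence the largest such delta is 1/16.

1/16


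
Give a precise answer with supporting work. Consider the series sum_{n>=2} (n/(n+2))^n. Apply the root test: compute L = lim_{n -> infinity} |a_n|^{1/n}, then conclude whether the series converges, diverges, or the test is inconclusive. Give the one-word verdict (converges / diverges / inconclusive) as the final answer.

Let a_n denote the general term. Form |a_n|^(1/n) and simplify:
|a_n|^(1/n) = n/(n + 2)
Take the limit as n -> infinity: L = 1.
Since L = 1, the root test is inconclusive. (In fact a_n = (n/(n+2))^n -> e^(-2) != 0, so the nth-term test shows divergence; but the root test itself gives no conclusion.)

inconclusive


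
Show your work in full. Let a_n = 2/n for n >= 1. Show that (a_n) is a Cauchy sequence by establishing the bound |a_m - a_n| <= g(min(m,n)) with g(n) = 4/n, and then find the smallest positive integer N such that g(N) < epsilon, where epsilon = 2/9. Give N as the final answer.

For any m, n >= 1, by the triangle inequality:
|a_m - a_n| = |2/m - 2/n| <= 2*1/m + 2*1/n <= 4/min(m,n).
So g(n) = 4/n bounds the Cauchy difference. Since g(n) -> 0, (a_n) is Cauchy.
Now solve g(N) < 2/9: 4/N < 2/9 <=> N > 4 / (2/9) = 18.
The smallest integer strictly greater than 18 is N = 19.
Check: g(19) = 4/19 = 4/19 < 2/9; g(18) = 2/9 >= 2/9. So N = 19.

19


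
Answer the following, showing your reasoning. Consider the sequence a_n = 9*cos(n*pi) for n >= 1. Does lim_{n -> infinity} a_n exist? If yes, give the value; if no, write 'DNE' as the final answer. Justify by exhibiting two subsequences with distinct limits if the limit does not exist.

Examine the behaviour of a_n along subsequences.
cos(n*pi) = (-1)^n, so a_n = 9*(-1)^n. a_{2k} = 9 -> 9. a_{2k+1} = -9 -> -9.
Since these two subsequential limits are 9 and -9, distinct, the full sequence cannot converge (a convergent sequence has all subsequences tending to the same limit). So lim a_n does not exist.

DNE


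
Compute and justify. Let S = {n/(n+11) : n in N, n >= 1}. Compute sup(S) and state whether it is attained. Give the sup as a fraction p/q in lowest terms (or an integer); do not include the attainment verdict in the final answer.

Analysis:
- Values: 1/12, 2/13, 3/14, 4/15, ... strictly increasing.
- Minimum is 1/12 (n=1); inf = 1/12 (attained).
- n/(n+11) = 1 - 11/(n+11) -> 1 from below as n -> infinity, and never equals 1.
- So sup = 1 (not attained).
Conclusion: sup(S) = 1, not attained in S.

1


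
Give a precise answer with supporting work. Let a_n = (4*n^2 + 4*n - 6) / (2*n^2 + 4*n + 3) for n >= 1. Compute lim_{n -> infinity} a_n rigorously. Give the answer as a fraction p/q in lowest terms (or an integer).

Divide numerator and denominator by n^2, the highest power:
numerator / n^2 = 4 + 4/n - 6/n^2
denominator / n^2 = 2 + 4/n + 3/n^2
As n -> infinity, all terms of the form c/n^k (k >= 1) tend to 0.
So numerator / n^2 -> 4 and denominator / n^2 -> 2.
Therefore lim a_n = 2.

2


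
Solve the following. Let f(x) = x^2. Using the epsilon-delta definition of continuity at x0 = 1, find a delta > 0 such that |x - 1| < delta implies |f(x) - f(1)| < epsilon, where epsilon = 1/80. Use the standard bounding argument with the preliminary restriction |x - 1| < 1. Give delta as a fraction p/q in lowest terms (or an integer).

Factor: |x^2 - (1)^2| = |x - 1| * |x + 1|.
Impose |x - 1| < 1 first. Then |x + 1| = |(x - 1) + 2*(1)| <= |x - 1| + 2*|1| < 1 + 2 = 3.
So |x^2 - (1)^2| < delta * 3.
We need delta * 3 <= 1/80, i.e. delta <= 1/80/3 = 1/240.
Since 1/240 < 1, this is tighter than 1; take delta = 1/240.
So delta = 1/240 works.

1/240


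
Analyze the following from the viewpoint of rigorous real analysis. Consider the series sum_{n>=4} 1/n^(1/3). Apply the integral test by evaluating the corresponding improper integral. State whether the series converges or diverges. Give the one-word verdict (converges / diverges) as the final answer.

Let f(x) = x^(-1/3). Then f is positive, continuous, and decreasing on [4, infinity), so the integral test applies.
Compute the improper integral int_{4}^infinity f(x) dx:
  antiderivative F(x) = 3*x^(2/3)/2.
  As x -> infinity, F(x) -> infinity (since p = 1/3 < 1).
  So the integral diverges. By the integral test, the series diverges.

diverges


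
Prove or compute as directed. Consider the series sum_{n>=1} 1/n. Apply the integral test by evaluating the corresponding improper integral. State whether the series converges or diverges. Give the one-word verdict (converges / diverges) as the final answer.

Let f(x) = 1/x. Then f is positive, continuous, and decreasing on [1, infinity), so the integral test applies.
Compute the improper integral int_{1}^infinity f(x) dx:
  antiderivative F(x) = log(x).
  As x -> infinity, log(x) -> infinity.
  So int = infinity - log(1) = infinity. By the integral test, the series diverges.

diverges


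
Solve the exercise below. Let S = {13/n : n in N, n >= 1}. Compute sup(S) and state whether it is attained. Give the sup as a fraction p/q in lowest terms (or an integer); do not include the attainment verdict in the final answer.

Analysis:
- Values: 13, 13/2, 13/3, 13/4, ... strictly decreasing.
- The maximum is 13 (n=1); sup = 13 (attained).
- The set is bounded below by 0; 13/n -> 0 so 0 is the greatest lower bound.
- 0 is not in the set, so inf = 0 is not attained.
Conclusion: sup(S) = 13, attained in S.

13


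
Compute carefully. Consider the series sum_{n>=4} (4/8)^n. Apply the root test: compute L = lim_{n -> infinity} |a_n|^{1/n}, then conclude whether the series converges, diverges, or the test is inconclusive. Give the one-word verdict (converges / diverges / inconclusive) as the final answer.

Let a_n denote the general term. Form |a_n|^(1/n) and simplify:
|a_n|^(1/n) = 1/2
Take the limit as n -> infinity: L = 1/2.
Since L = 1/2 < 1, the root test implies convergence.

converges


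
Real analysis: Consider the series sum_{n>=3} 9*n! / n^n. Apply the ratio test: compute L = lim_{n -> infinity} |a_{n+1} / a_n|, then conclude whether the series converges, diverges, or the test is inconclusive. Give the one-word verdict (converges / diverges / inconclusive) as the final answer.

Let a_n denote the general term. Form the ratio a_{n+1}/a_n and simplify:
a_{n+1}/a_n = (n/(n + 1))^n
Take the limit as n -> infinity: L = exp(-1).
Since L = exp(-1) < 1, the ratio test implies the series converges.

converges


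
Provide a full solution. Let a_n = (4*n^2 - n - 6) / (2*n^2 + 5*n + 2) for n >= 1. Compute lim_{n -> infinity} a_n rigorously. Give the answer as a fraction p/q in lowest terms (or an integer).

Divide numerator and denominator by n^2, the highest power:
numerator / n^2 = 4 - 1/n - 6/n^2
denominator / n^2 = 2 + 5/n + 2/n^2
As n -> infinity, all terms of the form c/n^k (k >= 1) tend to 0.
So numerator / n^2 -> 4 and denominator / n^2 -> 2.
Therefore lim a_n = 2.

2


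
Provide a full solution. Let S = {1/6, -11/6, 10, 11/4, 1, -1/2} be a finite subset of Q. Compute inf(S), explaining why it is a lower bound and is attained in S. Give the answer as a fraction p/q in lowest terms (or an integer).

S is finite, so inf(S) = min(S).
Sorted increasing:
-11/6, -1/2, 1/6, 1, 11/4, 10
The extremum is -11/6.
For every x in S, x >= -11/6. And -11/6 is in S, so it is attained.
Therefore inf(S) = -11/6.

-11/6


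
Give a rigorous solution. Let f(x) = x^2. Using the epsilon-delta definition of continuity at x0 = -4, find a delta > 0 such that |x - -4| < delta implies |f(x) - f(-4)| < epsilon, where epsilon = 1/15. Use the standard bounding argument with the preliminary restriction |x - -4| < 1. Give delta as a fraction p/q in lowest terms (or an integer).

Factor: |x^2 - (-4)^2| = |x - -4| * |x + -4|.
Impose |x - -4| < 1 first. Then |x + -4| = |(x - -4) + 2*(-4)| <= |x - -4| + 2*|-4| < 1 + 8 = 9.
So |x^2 - (-4)^2| < delta * 9.
We need delta * 9 <= 1/15, i.e. delta <= 1/15/9 = 1/135.
Since 1/135 < 1, this is tighter than 1; take delta = 1/135.
So delta = 1/135 works.

1/135


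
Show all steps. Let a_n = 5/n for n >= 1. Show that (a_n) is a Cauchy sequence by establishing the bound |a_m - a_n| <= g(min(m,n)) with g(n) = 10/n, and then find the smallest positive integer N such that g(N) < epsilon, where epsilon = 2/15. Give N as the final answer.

For any m, n >= 1, by the triangle inequality:
|a_m - a_n| = |5/m - 5/n| <= 5*1/m + 5*1/n <= 10/min(m,n).
So g(n) = 10/n bounds the Cauchy difference. Since g(n) -> 0, (a_n) is Cauchy.
Now solve g(N) < 2/15: 10/N < 2/15 <=> N > 10 / (2/15) = 75.
The smallest integer strictly greater than 75 is N = 76.
Check: g(76) = 10/76 = 5/38 < 2/15; g(75) = 2/15 >= 2/15. So N = 76.

76


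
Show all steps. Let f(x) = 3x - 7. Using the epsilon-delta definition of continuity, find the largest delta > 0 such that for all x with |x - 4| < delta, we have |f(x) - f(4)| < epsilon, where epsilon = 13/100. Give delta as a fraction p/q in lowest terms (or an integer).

We compute f(4) = 3*(4) - 7 = 5.
|f(x) - f(4)| = |3x - 7 - (5)| = |3(x - 4)| = 3|x - 4|.
We need 3|x - 4| < 13/100, i.e. |x - 4| < 13/100 / 3 = 13/300.
So any delta <= 13/300 works. Conversely, if delta > 13/300, then x = 4 + 13/300 satisfies |x - 4| = 13/300 < delta but |f(x) - f(4)| = 3 * 13/300 = 13/100, which is not < 13/100; so no larger delta works.
Hence the largest such delta is 13/300.

13/300


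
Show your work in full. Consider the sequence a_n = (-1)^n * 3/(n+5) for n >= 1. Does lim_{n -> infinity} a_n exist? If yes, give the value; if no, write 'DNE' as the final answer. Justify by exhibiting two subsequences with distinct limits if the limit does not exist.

Examine the behaviour of a_n along subsequences.
Even-n subsequence a_{2k} = 3/(2k+5) -> 0. Odd-n subsequence a_{2k+1} = -3/(2k+6) -> 0. Both tend to 0, which suggests the limit is 0; verify directly.
|a_n - 0| = 3/(n+5) < 3/n for every n >= 1.
Given epsilon > 0, choose a positive integer N > 3/epsilon. Then for all n >= N, |a_n| < 3/n <= 3/N < epsilon.
So by the definition of the limit, lim a_n exists and equals 0.

0


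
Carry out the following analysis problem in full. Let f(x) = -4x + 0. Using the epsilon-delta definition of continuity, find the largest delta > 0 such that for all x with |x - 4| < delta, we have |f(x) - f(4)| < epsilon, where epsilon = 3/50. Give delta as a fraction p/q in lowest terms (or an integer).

We compute f(4) = -4*(4) + 0 = -16.
|f(x) - f(4)| = |-4x + 0 - (-16)| = |-4(x - 4)| = 4|x - 4|.
We need 4|x - 4| < 3/50, i.e. |x - 4| < 3/50 / 4 = 3/200.
So any delta <= 3/200 works. Conversely, if delta > 3/200, then x = 4 + 3/200 satisfies |x - 4| = 3/200 < delta but |f(x) - f(4)| = 4 * 3/200 = 3/50, which is not < 3/50; so no larger delta works.
Hence the largest such delta is 3/200.

3/200


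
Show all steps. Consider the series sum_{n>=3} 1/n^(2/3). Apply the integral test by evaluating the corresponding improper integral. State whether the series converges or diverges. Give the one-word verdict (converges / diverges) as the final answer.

Let f(x) = x^(-2/3). Then f is positive, continuous, and decreasing on [3, infinity), so the integral test applies.
Compute the improper integral int_{3}^infinity f(x) dx:
  antiderivative F(x) = 3*x^(1/3).
  As x -> infinity, F(x) -> infinity (since p = 2/3 < 1).
  So the integral diverges. By the integral test, the series diverges.

diverges


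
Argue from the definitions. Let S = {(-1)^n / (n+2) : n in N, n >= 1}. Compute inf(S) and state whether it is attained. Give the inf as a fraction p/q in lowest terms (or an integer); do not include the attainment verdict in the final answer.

Analysis:
- Values: -1/3, 1/4, -1/5, 1/6, -1/7, ...
- Positive terms (even n): 1/(2+2), 1/(4+2), ... decreasing -> max = 1/4 (n=2).
- Negative terms (odd n): -1/(1+2), -1/(3+2), ... increasing -> min = -1/3 (n=1).
- So sup = 1/4 (attained at n=2); inf = -1/3 (attained at n=1).
Conclusion: inf(S) = -1/3, attained in S.

-1/3


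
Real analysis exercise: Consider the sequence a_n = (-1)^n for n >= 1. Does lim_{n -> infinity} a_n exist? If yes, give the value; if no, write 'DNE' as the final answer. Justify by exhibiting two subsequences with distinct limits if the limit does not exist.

Examine the behaviour of a_n along subsequences.
Even-n subsequence a_{2k} = 1 -> 1. Odd-n subsequence a_{2k+1} = -1 -> -1.
Since these two subsequential limits are 1 and -1, distinct, the full sequence cannot converge (a convergent sequence has all subsequences tending to the same limit). So lim a_n does not exist.

DNE


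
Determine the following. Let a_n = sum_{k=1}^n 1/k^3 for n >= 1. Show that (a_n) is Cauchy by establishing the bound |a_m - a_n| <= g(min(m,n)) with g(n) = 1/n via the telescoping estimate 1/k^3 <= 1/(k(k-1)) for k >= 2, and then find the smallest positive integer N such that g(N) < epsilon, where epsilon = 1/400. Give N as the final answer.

For m > n >= 1: |a_m - a_n| = sum_{k=n+1}^m 1/k^3.
Use 1/k^3 <= 1/(k(k-1)) = 1/(k-1) - 1/k for k >= 2 (which holds since k^3 >= k^2 >= k(k-1) for k >= 2):
sum_{k=n+1}^m 1/k^3 <= sum_{k=n+1}^m (1/(k-1) - 1/k) = 1/n - 1/m <= 1/n.
By symmetry the same bound holds with n,m swapped, so |a_m - a_n| <= 1/min(m,n) = g(min(m,n)). Since g(n) -> 0, (a_n) is Cauchy.
Now solve g(N) < 1/400: 1/N < 1/400 <=> N > 1/(1/400) = 400.
The smallest integer strictly greater than 400 is N = 401.
Check: g(401) = 1/401 < 1/400; g(400) = 1/400 >= 1/400. So N = 401.

401


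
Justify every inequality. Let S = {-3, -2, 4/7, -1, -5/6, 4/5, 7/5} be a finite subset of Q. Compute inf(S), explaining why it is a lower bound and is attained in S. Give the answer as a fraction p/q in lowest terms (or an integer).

S is finite, so inf(S) = min(S).
Sorted increasing:
-3, -2, -1, -5/6, 4/7, 4/5, 7/5
The extremum is -3.
For every x in S, x >= -3. And -3 is in S, so it is attained.
Therefore inf(S) = -3.

-3


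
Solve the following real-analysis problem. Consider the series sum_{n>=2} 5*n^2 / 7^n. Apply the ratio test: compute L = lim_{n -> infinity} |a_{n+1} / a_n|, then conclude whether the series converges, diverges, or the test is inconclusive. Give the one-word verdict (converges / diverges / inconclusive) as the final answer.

Let a_n denote the general term. Form the ratio a_{n+1}/a_n and simplify:
a_{n+1}/a_n = (n + 1)^2/(7*n^2)
Take the limit as n -> infinity: L = 1/7.
Since L = 1/7 < 1, the ratio test implies the series converges.

converges


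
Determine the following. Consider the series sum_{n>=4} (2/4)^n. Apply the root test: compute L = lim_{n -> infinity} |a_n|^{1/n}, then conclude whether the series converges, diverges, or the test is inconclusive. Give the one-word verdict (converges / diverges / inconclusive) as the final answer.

Let a_n denote the general term. Form |a_n|^(1/n) and simplify:
|a_n|^(1/n) = 1/2
Take the limit as n -> infinity: L = 1/2.
Since L = 1/2 < 1, the root test implies convergence.

converges


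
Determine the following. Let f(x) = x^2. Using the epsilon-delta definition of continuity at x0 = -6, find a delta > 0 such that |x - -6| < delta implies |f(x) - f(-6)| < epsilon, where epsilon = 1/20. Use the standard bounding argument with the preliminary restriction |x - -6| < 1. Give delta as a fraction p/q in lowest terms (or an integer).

Factor: |x^2 - (-6)^2| = |x - -6| * |x + -6|.
Impose |x - -6| < 1 first. Then |x + -6| = |(x - -6) + 2*(-6)| <= |x - -6| + 2*|-6| < 1 + 12 = 13.
So |x^2 - (-6)^2| < delta * 13.
We need delta * 13 <= 1/20, i.e. delta <= 1/20/13 = 1/260.
Since 1/260 < 1, this is tighter than 1; take delta = 1/260.
So delta = 1/260 works.

1/260


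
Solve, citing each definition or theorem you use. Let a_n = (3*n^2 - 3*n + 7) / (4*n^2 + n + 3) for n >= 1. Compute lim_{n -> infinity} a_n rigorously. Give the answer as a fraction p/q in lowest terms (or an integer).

Divide numerator and denominator by n^2, the highest power:
numerator / n^2 = 3 - 3/n + 7/n^2
denominator / n^2 = 4 + 1/n + 3/n^2
As n -> infinity, all terms of the form c/n^k (k >= 1) tend to 0.
So numerator / n^2 -> 3 and denominator / n^2 -> 4.
Therefore lim a_n = 3/4.

3/4


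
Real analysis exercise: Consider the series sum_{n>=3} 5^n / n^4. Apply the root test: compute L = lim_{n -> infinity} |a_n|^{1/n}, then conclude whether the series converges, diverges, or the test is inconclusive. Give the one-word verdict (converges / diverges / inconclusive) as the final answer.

Let a_n denote the general term. Form |a_n|^(1/n) and simplify:
|a_n|^(1/n) = 5/n^(4/n)
Take the limit as n -> infinity: L = 5.
Since L = 5 > 1, the root test implies divergence.

diverges


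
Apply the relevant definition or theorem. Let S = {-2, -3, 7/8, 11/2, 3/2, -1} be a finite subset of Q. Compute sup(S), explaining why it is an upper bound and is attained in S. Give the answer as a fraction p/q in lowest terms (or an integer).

S is finite, so sup(S) = max(S).
Sorted decreasing:
11/2, 3/2, 7/8, -1, -2, -3
The extremum is 11/2.
For every x in S, x <= 11/2. And 11/2 is in S, so it is attained.
Therefore sup(S) = 11/2.

11/2


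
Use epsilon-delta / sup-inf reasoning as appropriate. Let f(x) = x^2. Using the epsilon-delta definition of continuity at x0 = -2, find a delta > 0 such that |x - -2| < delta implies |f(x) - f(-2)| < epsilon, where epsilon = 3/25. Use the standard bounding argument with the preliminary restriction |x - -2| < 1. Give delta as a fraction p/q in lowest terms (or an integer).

Factor: |x^2 - (-2)^2| = |x - -2| * |x + -2|.
Impose |x - -2| < 1 first. Then |x + -2| = |(x - -2) + 2*(-2)| <= |x - -2| + 2*|-2| < 1 + 4 = 5.
So |x^2 - (-2)^2| < delta * 5.
We need delta * 5 <= 3/25, i.e. delta <= 3/25/5 = 3/125.
Since 3/125 < 1, this is tighter than 1; take delta = 3/125.
So delta = 3/125 works.

3/125


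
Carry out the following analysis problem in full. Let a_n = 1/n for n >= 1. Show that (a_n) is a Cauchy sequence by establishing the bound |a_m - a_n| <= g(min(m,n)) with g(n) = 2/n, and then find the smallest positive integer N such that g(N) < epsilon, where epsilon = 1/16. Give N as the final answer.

For any m, n >= 1, by the triangle inequality:
|a_m - a_n| = |1/m - 1/n| <= 1/m + 1/n <= 2/min(m,n).
So g(n) = 2/n bounds the Cauchy difference. Since g(n) -> 0, (a_n) is Cauchy.
Now solve g(N) < 1/16: 2/N < 1/16 <=> N > 2 / (1/16) = 32.
The smallest integer strictly greater than 32 is N = 33.
Check: g(33) = 2/33 = 2/33 < 1/16; g(32) = 1/16 >= 1/16. So N = 33.

33


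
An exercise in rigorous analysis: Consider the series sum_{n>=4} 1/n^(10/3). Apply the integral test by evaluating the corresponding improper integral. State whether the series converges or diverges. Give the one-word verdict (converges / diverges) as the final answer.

Let f(x) = x^(-10/3). Then f is positive, continuous, and decreasing on [4, infinity), so the integral test applies.
Compute the improper integral int_{4}^infinity f(x) dx:
  antiderivative F(x) = -3/(7*x^(7/3)).
  As x -> infinity, F(x) -> 0 (since p = 10/3 > 1).
  So int = F(infinity) - F(4) = 0 - (-3*2^(1/3)/224) = 3*2^(1/3)/224.
  Finite, so by the integral test, the series converges.

converges


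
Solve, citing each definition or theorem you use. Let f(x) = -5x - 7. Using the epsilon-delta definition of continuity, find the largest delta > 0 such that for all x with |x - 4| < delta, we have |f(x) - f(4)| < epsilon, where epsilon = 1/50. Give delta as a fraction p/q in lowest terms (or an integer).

We compute f(4) = -5*(4) - 7 = -27.
|f(x) - f(4)| = |-5x - 7 - (-27)| = |-5(x - 4)| = 5|x - 4|.
We need 5|x - 4| < 1/50, i.e. |x - 4| < 1/50 / 5 = 1/250.
So any delta <= 1/250 works. Conversely, if delta > 1/250, then x = 4 + 1/250 satisfies |x - 4| = 1/250 < delta but |f(x) - f(4)| = 5 * 1/250 = 1/50, which is not < 1/50; so no larger delta works.
Hence the largest such delta is 1/250.

1/250


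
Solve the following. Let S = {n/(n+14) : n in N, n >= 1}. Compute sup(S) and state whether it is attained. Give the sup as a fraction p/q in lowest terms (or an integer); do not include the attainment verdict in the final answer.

Analysis:
- Values: 1/15, 1/8, 3/17, 2/9, ... strictly increasing.
- Minimum is 1/15 (n=1); inf = 1/15 (attained).
- n/(n+14) = 1 - 14/(n+14) -> 1 from below as n -> infinity, and never equals 1.
- So sup = 1 (not attained).
Conclusion: sup(S) = 1, not attained in S.

1


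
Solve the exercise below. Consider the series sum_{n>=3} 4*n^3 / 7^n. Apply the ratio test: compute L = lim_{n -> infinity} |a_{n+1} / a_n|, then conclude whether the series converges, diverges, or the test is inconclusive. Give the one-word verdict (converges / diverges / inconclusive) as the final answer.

Let a_n denote the general term. Form the ratio a_{n+1}/a_n and simplify:
a_{n+1}/a_n = (n + 1)^3/(7*n^3)
Take the limit as n -> infinity: L = 1/7.
Since L = 1/7 < 1, the ratio test implies the series converges.

converges


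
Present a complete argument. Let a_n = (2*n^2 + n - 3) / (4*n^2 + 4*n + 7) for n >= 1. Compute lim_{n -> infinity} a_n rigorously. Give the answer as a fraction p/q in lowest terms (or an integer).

Divide numerator and denominator by n^2, the highest power:
numerator / n^2 = 2 + 1/n - 3/n^2
denominator / n^2 = 4 + 4/n + 7/n^2
As n -> infinity, all terms of the form c/n^k (k >= 1) tend to 0.
So numerator / n^2 -> 2 and denominator / n^2 -> 4.
Therefore lim a_n = 1/2.

1/2


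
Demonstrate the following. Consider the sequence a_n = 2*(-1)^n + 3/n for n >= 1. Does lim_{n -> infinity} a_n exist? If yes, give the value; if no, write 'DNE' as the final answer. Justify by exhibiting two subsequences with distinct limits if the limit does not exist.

Examine the behaviour of a_n along subsequences.
a_{2k} = 2 + 3/(2k) -> 2. a_{2k+1} = -2 + 3/(2k+1) -> -2.
Since these two subsequential limits are 2 and -2, distinct, the full sequence cannot converge (a convergent sequence has all subsequences tending to the same limit). So lim a_n does not exist.

DNE


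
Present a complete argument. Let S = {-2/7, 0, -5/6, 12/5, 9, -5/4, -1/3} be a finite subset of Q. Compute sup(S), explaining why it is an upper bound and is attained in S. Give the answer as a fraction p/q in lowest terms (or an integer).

S is finite, so sup(S) = max(S).
Sorted decreasing:
9, 12/5, 0, -2/7, -1/3, -5/6, -5/4
The extremum is 9.
For every x in S, x <= 9. And 9 is in S, so it is attained.
Therefore sup(S) = 9.

9


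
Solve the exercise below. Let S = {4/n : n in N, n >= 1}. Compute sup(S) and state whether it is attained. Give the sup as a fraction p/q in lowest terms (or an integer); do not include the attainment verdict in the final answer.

Analysis:
- Values: 4, 2, 4/3, 1, ... strictly decreasing.
- The maximum is 4 (n=1); sup = 4 (attained).
- The set is bounded below by 0; 4/n -> 0 so 0 is the greatest lower bound.
- 0 is not in the set, so inf = 0 is not attained.
Conclusion: sup(S) = 4, attained in S.

4


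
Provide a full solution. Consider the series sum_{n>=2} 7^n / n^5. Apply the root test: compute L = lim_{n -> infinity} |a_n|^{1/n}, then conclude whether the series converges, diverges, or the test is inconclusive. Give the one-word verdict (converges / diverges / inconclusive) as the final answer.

Let a_n denote the general term. Form |a_n|^(1/n) and simplify:
|a_n|^(1/n) = 7/n^(5/n)
Take the limit as n -> infinity: L = 7.
Since L = 7 > 1, the root test implies divergence.

diverges


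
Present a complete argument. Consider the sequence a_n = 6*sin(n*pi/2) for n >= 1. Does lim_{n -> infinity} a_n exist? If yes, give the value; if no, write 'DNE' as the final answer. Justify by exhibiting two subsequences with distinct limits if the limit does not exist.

Examine the behaviour of a_n along subsequences.
a_{4k+1} = 6*sin(pi/2 + 2k*pi) = 6 -> 6. a_{4k+3} = 6*sin(3pi/2 + 2k*pi) = -6 -> -6.
Since these two subsequential limits are 6 and -6, distinct, the full sequence cannot converge (a convergent sequence has all subsequences tending to the same limit). So lim a_n does not exist.

DNE


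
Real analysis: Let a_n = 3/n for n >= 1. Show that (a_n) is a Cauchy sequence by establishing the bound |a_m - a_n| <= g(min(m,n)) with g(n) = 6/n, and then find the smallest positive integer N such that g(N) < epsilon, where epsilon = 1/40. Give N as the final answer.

For any m, n >= 1, by the triangle inequality:
|a_m - a_n| = |3/m - 3/n| <= 3*1/m + 3*1/n <= 6/min(m,n).
So g(n) = 6/n bounds the Cauchy difference. Since g(n) -> 0, (a_n) is Cauchy.
Now solve g(N) < 1/40: 6/N < 1/40 <=> N > 6 / (1/40) = 240.
The smallest integer strictly greater than 240 is N = 241.
Check: g(241) = 6/241 = 6/241 < 1/40; g(240) = 1/40 >= 1/40. So N = 241.

241


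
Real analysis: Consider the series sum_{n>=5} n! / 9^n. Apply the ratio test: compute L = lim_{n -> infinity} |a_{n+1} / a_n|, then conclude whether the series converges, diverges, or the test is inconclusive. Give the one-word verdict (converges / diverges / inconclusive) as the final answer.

Let a_n denote the general term. Form the ratio a_{n+1}/a_n and simplify:
a_{n+1}/a_n = n/9 + 1/9
Take the limit as n -> infinity: L = infinity.
Since L = infinity > 1 (or L = infinity), the ratio test implies the series diverges.

diverges
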